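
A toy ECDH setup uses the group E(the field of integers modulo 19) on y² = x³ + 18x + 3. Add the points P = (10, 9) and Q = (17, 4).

(10, 9) + (17, 4). λ = (4 - 9)/(17 - 10) ≡ 14/7 mod 19. 7⁻¹ ≡ 11 (mod 19), so λ ≡ 2.
  x = λ² - 10 - 17 = 4 - 27 ≡ 15; y = λ·(10 - 15) - 9 ≡ 0. → (15, 0)

(15, 0)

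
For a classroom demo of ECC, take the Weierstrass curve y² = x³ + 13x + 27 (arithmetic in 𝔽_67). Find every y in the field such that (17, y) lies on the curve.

none

x³ + 13x + 27 = 5161 ≡ 2 (mod 67).
2 is a non-residue mod 67; no y exists.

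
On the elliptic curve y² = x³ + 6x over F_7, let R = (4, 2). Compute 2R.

(1, 0)

tangent at (4, 2): λ = (3·4² + 6)/(2·2) ≡ 5/4. 4⁻¹ ≡ 2 (mod 7) since 4·2 = 8 ≡ 1, so λ ≡ 5·2 ≡ 3.
  x = λ² - 4 - 4 = 9 - 8 ≡ 1; y = λ·(4 - 1) - 2 ≡ 0. → (1, 0)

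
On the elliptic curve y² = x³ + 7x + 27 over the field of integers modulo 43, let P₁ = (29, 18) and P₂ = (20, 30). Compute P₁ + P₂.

(29, 18) + (20, 30). λ = (30 - 18)/(20 - 29) ≡ 12/34 mod 43. 34⁻¹ ≡ 19 (mod 43), so λ ≡ 13.
  x = λ² - 29 - 20 = 169 - 49 ≡ 34; y = λ·(29 - 34) - 18 ≡ 3. → (34, 3)

(34, 3)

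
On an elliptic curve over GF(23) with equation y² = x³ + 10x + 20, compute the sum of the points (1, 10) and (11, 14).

(13, 22)

(1, 10) + (11, 14). λ = (14 - 10)/(11 - 1) ≡ 4/10 mod 23. 10⁻¹ ≡ 7 (mod 23), so λ ≡ 5.
  x = λ² - 1 - 11 = 25 - 12 ≡ 13; y = λ·(1 - 13) - 10 ≡ 22. → (13, 22)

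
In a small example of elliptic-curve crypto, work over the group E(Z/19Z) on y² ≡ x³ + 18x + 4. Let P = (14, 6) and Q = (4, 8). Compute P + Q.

(17, 6)

(14, 6) + (4, 8). λ = (8 - 6)/(4 - 14) ≡ 2/9 mod 19. 9⁻¹ ≡ 17 (mod 19) since 9·17 = 153 ≡ 1, so λ ≡ 15.
  x = λ² - 14 - 4 = 225 - 18 ≡ 17; y = λ·(14 - 17) - 6 ≡ 6. → (17, 6)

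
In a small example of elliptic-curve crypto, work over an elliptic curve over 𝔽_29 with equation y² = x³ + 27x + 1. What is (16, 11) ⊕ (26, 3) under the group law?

(12, 9)

(16, 11) + (26, 3). λ = (3 - 11)/(26 - 16) ≡ 21/10 mod 29. 10⁻¹ ≡ 3 (mod 29) since 10·3 = 30 ≡ 1, so λ ≡ 5.
  x = λ² - 16 - 26 = 25 - 42 ≡ 12; y = λ·(16 - 12) - 11 ≡ 9. → (12, 9)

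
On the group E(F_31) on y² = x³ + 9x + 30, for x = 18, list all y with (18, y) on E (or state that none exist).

14, 17

x³ + 9x + 30 = 6024 ≡ 10 (mod 31).
Square roots of 10 mod 31: 14 and 17 (since 14² = 196 ≡ 10).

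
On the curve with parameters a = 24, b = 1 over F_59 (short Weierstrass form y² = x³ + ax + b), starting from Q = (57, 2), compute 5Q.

(51, 51)

Repeated addition: build up to 5Q.
2Q: tangent at (57, 2): λ = (3·57² + 24)/(2·2) ≡ 36/4. 4⁻¹ ≡ 15 (mod 59), so λ ≡ 36·15 ≡ 9.
  x = λ² - 57 - 57 = 81 - 114 ≡ 26; y = λ·(57 - 26) - 2 ≡ 41. → (26, 41)
3Q: (26, 41) + (57, 2). λ = (2 - 41)/(57 - 26) ≡ 20/31 mod 59. 31⁻¹ ≡ 40 (mod 59) since 31·40 = 1240 ≡ 1, so λ ≡ 33.
  x = λ² - 26 - 57 = 1089 - 83 ≡ 3; y = λ·(26 - 3) - 41 ≡ 10. → (3, 10)
4Q: (3, 10) + (57, 2). λ = (2 - 10)/(57 - 3) ≡ 51/54 mod 59. 54⁻¹ ≡ 47 (mod 59), so λ ≡ 37.
  x = λ² - 3 - 57 = 1369 - 60 ≡ 11; y = λ·(3 - 11) - 10 ≡ 48. → (11, 48)
5Q: (11, 48) + (57, 2). λ = (2 - 48)/(57 - 11) ≡ 13/46 mod 59. 46⁻¹ ≡ 9 (mod 59), so λ ≡ 58.
  x = λ² - 11 - 57 = 3364 - 68 ≡ 51; y = λ·(11 - 51) - 48 ≡ 51. → (51, 51)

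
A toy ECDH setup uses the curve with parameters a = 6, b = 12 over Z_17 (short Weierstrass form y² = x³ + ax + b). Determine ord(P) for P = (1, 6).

7

2P: tangent at (1, 6): λ = (3·1² + 6)/(2·6) ≡ 9/12. 12⁻¹ ≡ 10 (mod 17) since 12·10 = 120 ≡ 1, so λ ≡ 9·10 ≡ 5.
  x = λ² - 1 - 1 = 25 - 2 ≡ 6; y = λ·(1 - 6) - 6 ≡ 3. → (6, 3)
3P: (6, 3) + (1, 6). λ = (6 - 3)/(1 - 6) ≡ 3/12 mod 17. 12⁻¹ ≡ 10 (mod 17) since 12·10 = 120 ≡ 1, so λ ≡ 13.
  x = λ² - 6 - 1 = 169 - 7 ≡ 9; y = λ·(6 - 9) - 3 ≡ 9. → (9, 9)
4P: (9, 9) + (1, 6). λ = (6 - 9)/(1 - 9) ≡ 14/9 mod 17. 9⁻¹ ≡ 2 (mod 17) since 9·2 = 18 ≡ 1, so λ ≡ 11.
  x = λ² - 9 - 1 = 121 - 10 ≡ 9; y = λ·(9 - 9) - 9 ≡ 8. → (9, 8)
5P: (9, 8) + (1, 6). λ = (6 - 8)/(1 - 9) ≡ 15/9 mod 17. 9⁻¹ ≡ 2 (mod 17), so λ ≡ 13.
  x = λ² - 9 - 1 = 169 - 10 ≡ 6; y = λ·(9 - 6) - 8 ≡ 14. → (6, 14)
6P: (6, 14) + (1, 6). λ = (6 - 14)/(1 - 6) ≡ 9/12 mod 17. 12⁻¹ ≡ 10 (mod 17) since 12·10 = 120 ≡ 1, so λ ≡ 5.
  x = λ² - 6 - 1 = 25 - 7 ≡ 1; y = λ·(6 - 1) - 14 ≡ 11. → (1, 11)
7P: (1, 11) + (1, 6): same x and y₁ ≡ -y₂, so the sum is the point at infinity.
7P = the point at infinity, so the order is 7.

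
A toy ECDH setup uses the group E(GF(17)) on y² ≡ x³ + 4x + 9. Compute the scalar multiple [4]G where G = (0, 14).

Double-and-add on 4 = (100)₂. Start with G = (0, 14) for the leading 1-bit.
double: tangent at (0, 14): λ = (3·0² + 4)/(2·14) ≡ 4/11. 11⁻¹ ≡ 14 (mod 17) since 11·14 = 154 ≡ 1, so λ ≡ 4·14 ≡ 5.
  x = λ² - 0 - 0 = 25 - 0 ≡ 8; y = λ·(0 - 8) - 14 ≡ 14. → (8, 14)
double: tangent at (8, 14): λ = (3·8² + 4)/(2·14) ≡ 9/11. 11⁻¹ ≡ 14 (mod 17), so λ ≡ 9·14 ≡ 7.
  x = λ² - 8 - 8 = 49 - 16 ≡ 16; y = λ·(8 - 16) - 14 ≡ 15. → (16, 15)

(16, 15)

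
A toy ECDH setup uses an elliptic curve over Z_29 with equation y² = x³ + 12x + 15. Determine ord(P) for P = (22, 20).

7

2P: tangent at (22, 20): λ = (3·22² + 12)/(2·20) ≡ 14/11. 11⁻¹ ≡ 8 (mod 29), so λ ≡ 14·8 ≡ 25.
  x = λ² - 22 - 22 = 625 - 44 ≡ 1; y = λ·(22 - 1) - 20 ≡ 12. → (1, 12)
3P: (1, 12) + (22, 20). λ = (20 - 12)/(22 - 1) ≡ 8/21 mod 29. 21⁻¹ ≡ 18 (mod 29) since 21·18 = 378 ≡ 1, so λ ≡ 28.
  x = λ² - 1 - 22 = 784 - 23 ≡ 7; y = λ·(1 - 7) - 12 ≡ 23. → (7, 23)
4P: (7, 23) + (22, 20). λ = (20 - 23)/(22 - 7) ≡ 26/15 mod 29. 15⁻¹ ≡ 2 (mod 29) since 15·2 = 30 ≡ 1, so λ ≡ 23.
  x = λ² - 7 - 22 = 529 - 29 ≡ 7; y = λ·(7 - 7) - 23 ≡ 6. → (7, 6)
5P: (7, 6) + (22, 20). λ = (20 - 6)/(22 - 7) ≡ 14/15 mod 29. 15⁻¹ ≡ 2 (mod 29), so λ ≡ 28.
  x = λ² - 7 - 22 = 784 - 29 ≡ 1; y = λ·(7 - 1) - 6 ≡ 17. → (1, 17)
6P: (1, 17) + (22, 20). λ = (20 - 17)/(22 - 1) ≡ 3/21 mod 29. 21⁻¹ ≡ 18 (mod 29) since 21·18 = 378 ≡ 1, so λ ≡ 25.
  x = λ² - 1 - 22 = 625 - 23 ≡ 22; y = λ·(1 - 22) - 17 ≡ 9. → (22, 9)
7P: (22, 9) + (22, 20): same x and y₁ ≡ -y₂, so the sum is the point at infinity.
7P = the point at infinity, so the order is 7.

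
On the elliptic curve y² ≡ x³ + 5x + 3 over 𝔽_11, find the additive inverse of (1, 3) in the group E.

-(1, 3) = (1, -3 mod 11) = (1, 8).

(1, 8)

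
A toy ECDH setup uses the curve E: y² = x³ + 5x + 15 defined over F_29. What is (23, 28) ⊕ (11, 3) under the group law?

(8, 25)

(23, 28) + (11, 3). λ = (3 - 28)/(11 - 23) ≡ 4/17 mod 29. 17⁻¹ ≡ 12 (mod 29) since 17·12 = 204 ≡ 1, so λ ≡ 19.
  x = λ² - 23 - 11 = 361 - 34 ≡ 8; y = λ·(23 - 8) - 28 ≡ 25. → (8, 25)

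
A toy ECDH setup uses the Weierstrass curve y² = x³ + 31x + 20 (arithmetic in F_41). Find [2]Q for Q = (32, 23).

(10, 10)

tangent at (32, 23): λ = (3·32² + 31)/(2·23) ≡ 28/5. 5⁻¹ ≡ 33 (mod 41), so λ ≡ 28·33 ≡ 22.
  x = λ² - 32 - 32 = 484 - 64 ≡ 10; y = λ·(32 - 10) - 23 ≡ 10. → (10, 10)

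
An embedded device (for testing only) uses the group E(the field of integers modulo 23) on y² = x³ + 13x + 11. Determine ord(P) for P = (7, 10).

2P: tangent at (7, 10): λ = (3·7² + 13)/(2·10) ≡ 22/20. 20⁻¹ ≡ 15 (mod 23) since 20·15 = 300 ≡ 1, so λ ≡ 22·15 ≡ 8.
  x = λ² - 7 - 7 = 64 - 14 ≡ 4; y = λ·(7 - 4) - 10 ≡ 14. → (4, 14)
3P: (4, 14) + (7, 10). λ = (10 - 14)/(7 - 4) ≡ 19/3 mod 23. 3⁻¹ ≡ 8 (mod 23), so λ ≡ 14.
  x = λ² - 4 - 7 = 196 - 11 ≡ 1; y = λ·(4 - 1) - 14 ≡ 5. → (1, 5)
4P: (1, 5) + (7, 10). λ = (10 - 5)/(7 - 1) ≡ 5/6 mod 23. 6⁻¹ ≡ 4 (mod 23), so λ ≡ 20.
  x = λ² - 1 - 7 = 400 - 8 ≡ 1; y = λ·(1 - 1) - 5 ≡ 18. → (1, 18)
5P: (1, 18) + (7, 10). λ = (10 - 18)/(7 - 1) ≡ 15/6 mod 23. 6⁻¹ ≡ 4 (mod 23), so λ ≡ 14.
  x = λ² - 1 - 7 = 196 - 8 ≡ 4; y = λ·(1 - 4) - 18 ≡ 9. → (4, 9)
6P: (4, 9) + (7, 10). λ = (10 - 9)/(7 - 4) ≡ 1/3 mod 23. 3⁻¹ ≡ 8 (mod 23) since 3·8 = 24 ≡ 1, so λ ≡ 8.
  x = λ² - 4 - 7 = 64 - 11 ≡ 7; y = λ·(4 - 7) - 9 ≡ 13. → (7, 13)
7P: (7, 13) + (7, 10): same x and y₁ ≡ -y₂, so the sum is O.
7P = O, so the order is 7.

7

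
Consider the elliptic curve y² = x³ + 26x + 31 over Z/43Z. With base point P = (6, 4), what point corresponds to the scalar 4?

Double-and-add on 4 = (100)₂. Start with P = (6, 4) for the leading 1-bit.
double: tangent at (6, 4): λ = (3·6² + 26)/(2·4) ≡ 5/8. 8⁻¹ ≡ 27 (mod 43), so λ ≡ 5·27 ≡ 6.
  x = λ² - 6 - 6 = 36 - 12 ≡ 24; y = λ·(6 - 24) - 4 ≡ 17. → (24, 17)
double: tangent at (24, 17): λ = (3·24² + 26)/(2·17) ≡ 34/34. 34⁻¹ ≡ 19 (mod 43) since 34·19 = 646 ≡ 1, so λ ≡ 34·19 ≡ 1.
  x = λ² - 24 - 24 = 1 - 48 ≡ 39; y = λ·(24 - 39) - 17 ≡ 11. → (39, 11)

(39, 11)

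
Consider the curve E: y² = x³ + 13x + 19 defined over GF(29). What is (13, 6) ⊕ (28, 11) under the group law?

(13, 6) + (28, 11). λ = (11 - 6)/(28 - 13) ≡ 5/15 mod 29. 15⁻¹ ≡ 2 (mod 29) since 15·2 = 30 ≡ 1, so λ ≡ 10.
  x = λ² - 13 - 28 = 100 - 41 ≡ 1; y = λ·(13 - 1) - 6 ≡ 27. → (1, 27)

(1, 27)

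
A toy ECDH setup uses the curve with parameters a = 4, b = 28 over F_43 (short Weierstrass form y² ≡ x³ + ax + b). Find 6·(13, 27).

O

Write Q = (13, 27).
Repeated addition: build up to 6Q.
2Q: tangent at (13, 27): λ = (3·13² + 4)/(2·27) ≡ 38/11. 11⁻¹ ≡ 4 (mod 43), so λ ≡ 38·4 ≡ 23.
  x = λ² - 13 - 13 = 529 - 26 ≡ 30; y = λ·(13 - 30) - 27 ≡ 12. → (30, 12)
3Q: (30, 12) + (13, 27). λ = (27 - 12)/(13 - 30) ≡ 15/26 mod 43. 26⁻¹ ≡ 5 (mod 43), so λ ≡ 32.
  x = λ² - 30 - 13 = 1024 - 43 ≡ 35; y = λ·(30 - 35) - 12 ≡ 0. → (35, 0)
4Q: (35, 0) + (13, 27). λ = (27 - 0)/(13 - 35) ≡ 27/21 mod 43. 21⁻¹ ≡ 41 (mod 43), so λ ≡ 32.
  x = λ² - 35 - 13 = 1024 - 48 ≡ 30; y = λ·(35 - 30) - 0 ≡ 31. → (30, 31)
5Q: (30, 31) + (13, 27). λ = (27 - 31)/(13 - 30) ≡ 39/26 mod 43. 26⁻¹ ≡ 5 (mod 43), so λ ≡ 23.
  x = λ² - 30 - 13 = 529 - 43 ≡ 13; y = λ·(30 - 13) - 31 ≡ 16. → (13, 16)
6Q: (13, 16) + (13, 27): same x and y₁ ≡ -y₂, so the sum is ∞.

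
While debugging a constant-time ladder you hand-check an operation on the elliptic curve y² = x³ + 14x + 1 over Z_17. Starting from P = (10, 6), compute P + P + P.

(1, 13)

Repeated addition: build up to 3P.
2P: tangent at (10, 6): λ = (3·10² + 14)/(2·6) ≡ 8/12. 12⁻¹ ≡ 10 (mod 17) since 12·10 = 120 ≡ 1, so λ ≡ 8·10 ≡ 12.
  x = λ² - 10 - 10 = 144 - 20 ≡ 5; y = λ·(10 - 5) - 6 ≡ 3. → (5, 3)
3P: (5, 3) + (10, 6). λ = (6 - 3)/(10 - 5) ≡ 3/5 mod 17. 5⁻¹ ≡ 7 (mod 17), so λ ≡ 4.
  x = λ² - 5 - 10 = 16 - 15 ≡ 1; y = λ·(5 - 1) - 3 ≡ 13. → (1, 13)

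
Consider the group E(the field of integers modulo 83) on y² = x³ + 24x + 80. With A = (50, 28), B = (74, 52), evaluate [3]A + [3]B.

First 3A:
Repeated addition: build up to 3A.
2A: tangent at (50, 28): λ = (3·50² + 24)/(2·28) ≡ 54/56. 56⁻¹ ≡ 43 (mod 83), so λ ≡ 54·43 ≡ 81.
  x = λ² - 50 - 50 = 6561 - 100 ≡ 70; y = λ·(50 - 70) - 28 ≡ 12. → (70, 12)
3A: (70, 12) + (50, 28). λ = (28 - 12)/(50 - 70) ≡ 16/63 mod 83. 63⁻¹ ≡ 29 (mod 83) since 63·29 = 1827 ≡ 1, so λ ≡ 49.
  x = λ² - 70 - 50 = 2401 - 120 ≡ 40; y = λ·(70 - 40) - 12 ≡ 47. → (40, 47)
3A = (40, 47).
Next 3B:
Repeated addition: build up to 3B.
2B: tangent at (74, 52): λ = (3·74² + 24)/(2·52) ≡ 18/21. 21⁻¹ ≡ 4 (mod 83), so λ ≡ 18·4 ≡ 72.
  x = λ² - 74 - 74 = 5184 - 148 ≡ 56; y = λ·(74 - 56) - 52 ≡ 82. → (56, 82)
3B: (56, 82) + (74, 52). λ = (52 - 82)/(74 - 56) ≡ 53/18 mod 83. 18⁻¹ ≡ 60 (mod 83), so λ ≡ 26.
  x = λ² - 56 - 74 = 676 - 130 ≡ 48; y = λ·(56 - 48) - 82 ≡ 43. → (48, 43)
3B = (48, 43).
Finally 3A + 3B:
(40, 47) + (48, 43). λ = (43 - 47)/(48 - 40) ≡ 79/8 mod 83. 8⁻¹ ≡ 52 (mod 83), so λ ≡ 41.
  x = λ² - 40 - 48 = 1681 - 88 ≡ 16; y = λ·(40 - 16) - 47 ≡ 24. → (16, 24)

(16, 24)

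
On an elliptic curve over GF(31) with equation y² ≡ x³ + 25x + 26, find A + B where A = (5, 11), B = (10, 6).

(17, 1)

(5, 11) + (10, 6). λ = (6 - 11)/(10 - 5) ≡ 26/5 mod 31. 5⁻¹ ≡ 25 (mod 31), so λ ≡ 30.
  x = λ² - 5 - 10 = 900 - 15 ≡ 17; y = λ·(5 - 17) - 11 ≡ 1. → (17, 1)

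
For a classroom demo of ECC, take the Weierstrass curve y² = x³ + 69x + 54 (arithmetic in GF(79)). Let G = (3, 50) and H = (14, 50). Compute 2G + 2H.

(44, 49)

First 2G:
Repeated addition: build up to 2G.
2G: tangent at (3, 50): λ = (3·3² + 69)/(2·50) ≡ 17/21. 21⁻¹ ≡ 64 (mod 79), so λ ≡ 17·64 ≡ 61.
  x = λ² - 3 - 3 = 3721 - 6 ≡ 2; y = λ·(3 - 2) - 50 ≡ 11. → (2, 11)
2G = (2, 11).
Next 2H:
Repeated addition: build up to 2H.
2H: tangent at (14, 50): λ = (3·14² + 69)/(2·50) ≡ 25/21. 21⁻¹ ≡ 64 (mod 79) since 21·64 = 1344 ≡ 1, so λ ≡ 25·64 ≡ 20.
  x = λ² - 14 - 14 = 400 - 28 ≡ 56; y = λ·(14 - 56) - 50 ≡ 58. → (56, 58)
2H = (56, 58).
Finally 2G + 2H:
(2, 11) + (56, 58). λ = (58 - 11)/(56 - 2) ≡ 47/54 mod 79. 54⁻¹ ≡ 60 (mod 79), so λ ≡ 55.
  x = λ² - 2 - 56 = 3025 - 58 ≡ 44; y = λ·(2 - 44) - 11 ≡ 49. → (44, 49)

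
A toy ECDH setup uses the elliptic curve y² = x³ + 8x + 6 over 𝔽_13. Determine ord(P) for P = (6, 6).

2P: tangent at (6, 6): λ = (3·6² + 8)/(2·6) ≡ 12/12. 12⁻¹ ≡ 12 (mod 13), so λ ≡ 12·12 ≡ 1.
  x = λ² - 6 - 6 = 1 - 12 ≡ 2; y = λ·(6 - 2) - 6 ≡ 11. → (2, 11)
3P: (2, 11) + (6, 6). λ = (6 - 11)/(6 - 2) ≡ 8/4 mod 13. 4⁻¹ ≡ 10 (mod 13), so λ ≡ 2.
  x = λ² - 2 - 6 = 4 - 8 ≡ 9; y = λ·(2 - 9) - 11 ≡ 1. → (9, 1)
4P: (9, 1) + (6, 6). λ = (6 - 1)/(6 - 9) ≡ 5/10 mod 13. 10⁻¹ ≡ 4 (mod 13), so λ ≡ 7.
  x = λ² - 9 - 6 = 49 - 15 ≡ 8; y = λ·(9 - 8) - 1 ≡ 6. → (8, 6)
5P: (8, 6) + (6, 6). λ = (6 - 6)/(6 - 8) ≡ 0/11 mod 13. 11⁻¹ ≡ 6 (mod 13) since 11·6 = 66 ≡ 1, so λ ≡ 0.
  x = λ² - 8 - 6 = 0 - 14 ≡ 12; y = λ·(8 - 12) - 6 ≡ 7. → (12, 7)
6P: (12, 7) + (6, 6). λ = (6 - 7)/(6 - 12) ≡ 12/7 mod 13. 7⁻¹ ≡ 2 (mod 13), so λ ≡ 11.
  x = λ² - 12 - 6 = 121 - 18 ≡ 12; y = λ·(12 - 12) - 7 ≡ 6. → (12, 6)
7P: (12, 6) + (6, 6). λ = (6 - 6)/(6 - 12) ≡ 0/7 mod 13. 7⁻¹ ≡ 2 (mod 13) since 7·2 = 14 ≡ 1, so λ ≡ 0.
  x = λ² - 12 - 6 = 0 - 18 ≡ 8; y = λ·(12 - 8) - 6 ≡ 7. → (8, 7)
8P: (8, 7) + (6, 6). λ = (6 - 7)/(6 - 8) ≡ 12/11 mod 13. 11⁻¹ ≡ 6 (mod 13) since 11·6 = 66 ≡ 1, so λ ≡ 7.
  x = λ² - 8 - 6 = 49 - 14 ≡ 9; y = λ·(8 - 9) - 7 ≡ 12. → (9, 12)
9P: (9, 12) + (6, 6). λ = (6 - 12)/(6 - 9) ≡ 7/10 mod 13. 10⁻¹ ≡ 4 (mod 13) since 10·4 = 40 ≡ 1, so λ ≡ 2.
  x = λ² - 9 - 6 = 4 - 15 ≡ 2; y = λ·(9 - 2) - 12 ≡ 2. → (2, 2)
10P: (2, 2) + (6, 6). λ = (6 - 2)/(6 - 2) ≡ 4/4 mod 13. 4⁻¹ ≡ 10 (mod 13) since 4·10 = 40 ≡ 1, so λ ≡ 1.
  x = λ² - 2 - 6 = 1 - 8 ≡ 6; y = λ·(2 - 6) - 2 ≡ 7. → (6, 7)
11P: (6, 7) + (6, 6): same x and y₁ ≡ -y₂, so the sum is 𝒪.
11P = 𝒪, so the order is 11.

11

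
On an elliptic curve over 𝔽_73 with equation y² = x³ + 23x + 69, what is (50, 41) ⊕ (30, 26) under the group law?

(62, 23)

(50, 41) + (30, 26). λ = (26 - 41)/(30 - 50) ≡ 58/53 mod 73. 53⁻¹ ≡ 62 (mod 73), so λ ≡ 19.
  x = λ² - 50 - 30 = 361 - 80 ≡ 62; y = λ·(50 - 62) - 41 ≡ 23. → (62, 23)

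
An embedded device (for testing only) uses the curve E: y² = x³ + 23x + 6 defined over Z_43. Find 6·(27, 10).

(38, 29)

Write G = (27, 10).
Repeated addition: build up to 6G.
2G: tangent at (27, 10): λ = (3·27² + 23)/(2·10) ≡ 17/20. 20⁻¹ ≡ 28 (mod 43), so λ ≡ 17·28 ≡ 3.
  x = λ² - 27 - 27 = 9 - 54 ≡ 41; y = λ·(27 - 41) - 10 ≡ 34. → (41, 34)
3G: (41, 34) + (27, 10). λ = (10 - 34)/(27 - 41) ≡ 19/29 mod 43. 29⁻¹ ≡ 3 (mod 43), so λ ≡ 14.
  x = λ² - 41 - 27 = 196 - 68 ≡ 42; y = λ·(41 - 42) - 34 ≡ 38. → (42, 38)
4G: (42, 38) + (27, 10). λ = (10 - 38)/(27 - 42) ≡ 15/28 mod 43. 28⁻¹ ≡ 20 (mod 43), so λ ≡ 42.
  x = λ² - 42 - 27 = 1764 - 69 ≡ 18; y = λ·(42 - 18) - 38 ≡ 24. → (18, 24)
5G: (18, 24) + (27, 10). λ = (10 - 24)/(27 - 18) ≡ 29/9 mod 43. 9⁻¹ ≡ 24 (mod 43) since 9·24 = 216 ≡ 1, so λ ≡ 8.
  x = λ² - 18 - 27 = 64 - 45 ≡ 19; y = λ·(18 - 19) - 24 ≡ 11. → (19, 11)
6G: (19, 11) + (27, 10). λ = (10 - 11)/(27 - 19) ≡ 42/8 mod 43. 8⁻¹ ≡ 27 (mod 43) since 8·27 = 216 ≡ 1, so λ ≡ 16.
  x = λ² - 19 - 27 = 256 - 46 ≡ 38; y = λ·(19 - 38) - 11 ≡ 29. → (38, 29)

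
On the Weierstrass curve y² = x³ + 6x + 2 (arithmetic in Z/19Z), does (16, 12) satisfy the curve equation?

no

y² = 12² ≡ 11; x³ + 6x + 2 = 4194 ≡ 14 (mod 19). 11 ≠ 14.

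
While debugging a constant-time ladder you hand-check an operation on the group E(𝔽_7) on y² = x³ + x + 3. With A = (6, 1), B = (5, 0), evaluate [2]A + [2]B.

First 2A:
Repeated addition: build up to 2A.
2A: tangent at (6, 1): λ = (3·6² + 1)/(2·1) ≡ 4/2. 2⁻¹ ≡ 4 (mod 7), so λ ≡ 4·4 ≡ 2.
  x = λ² - 6 - 6 = 4 - 12 ≡ 6; y = λ·(6 - 6) - 1 ≡ 6. → (6, 6)
2A = (6, 6).
Next 2B:
Repeated addition: build up to 2B.
2B: (5, 0) + (5, 0): same x and y₁ ≡ -y₂, so the sum is O.
2B = O.
Finally 2A + 2B:
(6, 6) + O = (6, 6) (identity).

(6, 6)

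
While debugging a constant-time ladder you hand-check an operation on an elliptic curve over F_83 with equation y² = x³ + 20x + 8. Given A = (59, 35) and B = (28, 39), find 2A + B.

First 2A:
Repeated addition: build up to 2A.
2A: tangent at (59, 35): λ = (3·59² + 20)/(2·35) ≡ 5/70. 70⁻¹ ≡ 51 (mod 83) since 70·51 = 3570 ≡ 1, so λ ≡ 5·51 ≡ 6.
  x = λ² - 59 - 59 = 36 - 118 ≡ 1; y = λ·(59 - 1) - 35 ≡ 64. → (1, 64)
2A = (1, 64).
Finally 2A + B:
(1, 64) + (28, 39). λ = (39 - 64)/(28 - 1) ≡ 58/27 mod 83. 27⁻¹ ≡ 40 (mod 83), so λ ≡ 79.
  x = λ² - 1 - 28 = 6241 - 29 ≡ 70; y = λ·(1 - 70) - 64 ≡ 46. → (70, 46)

(70, 46)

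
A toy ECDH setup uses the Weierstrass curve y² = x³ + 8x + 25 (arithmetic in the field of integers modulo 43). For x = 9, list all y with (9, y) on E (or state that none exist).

3, 40

x³ + 8x + 25 = 826 ≡ 9 (mod 43).
Square roots of 9 mod 43: 3 and 40 (since 3² = 9 ≡ 9).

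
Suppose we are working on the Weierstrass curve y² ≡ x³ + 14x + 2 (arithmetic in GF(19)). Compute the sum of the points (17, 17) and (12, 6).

(7, 5)

(17, 17) + (12, 6). λ = (6 - 17)/(12 - 17) ≡ 8/14 mod 19. 14⁻¹ ≡ 15 (mod 19), so λ ≡ 6.
  x = λ² - 17 - 12 = 36 - 29 ≡ 7; y = λ·(17 - 7) - 17 ≡ 5. → (7, 5)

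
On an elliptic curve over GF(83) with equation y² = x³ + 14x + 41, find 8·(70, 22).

(51, 78)

Write Q = (70, 22).
Repeated addition: build up to 8Q.
2Q: tangent at (70, 22): λ = (3·70² + 14)/(2·22) ≡ 23/44. 44⁻¹ ≡ 17 (mod 83) since 44·17 = 748 ≡ 1, so λ ≡ 23·17 ≡ 59.
  x = λ² - 70 - 70 = 3481 - 140 ≡ 21; y = λ·(70 - 21) - 22 ≡ 47. → (21, 47)
3Q: (21, 47) + (70, 22). λ = (22 - 47)/(70 - 21) ≡ 58/49 mod 83. 49⁻¹ ≡ 61 (mod 83), so λ ≡ 52.
  x = λ² - 21 - 70 = 2704 - 91 ≡ 40; y = λ·(21 - 40) - 47 ≡ 44. → (40, 44)
4Q: (40, 44) + (70, 22). λ = (22 - 44)/(70 - 40) ≡ 61/30 mod 83. 30⁻¹ ≡ 36 (mod 83), so λ ≡ 38.
  x = λ² - 40 - 70 = 1444 - 110 ≡ 6; y = λ·(40 - 6) - 44 ≡ 3. → (6, 3)
5Q: (6, 3) + (70, 22). λ = (22 - 3)/(70 - 6) ≡ 19/64 mod 83. 64⁻¹ ≡ 48 (mod 83) since 64·48 = 3072 ≡ 1, so λ ≡ 82.
  x = λ² - 6 - 70 = 6724 - 76 ≡ 8; y = λ·(6 - 8) - 3 ≡ 82. → (8, 82)
6Q: (8, 82) + (70, 22). λ = (22 - 82)/(70 - 8) ≡ 23/62 mod 83. 62⁻¹ ≡ 79 (mod 83) since 62·79 = 4898 ≡ 1, so λ ≡ 74.
  x = λ² - 8 - 70 = 5476 - 78 ≡ 3; y = λ·(8 - 3) - 82 ≡ 39. → (3, 39)
7Q: (3, 39) + (70, 22). λ = (22 - 39)/(70 - 3) ≡ 66/67 mod 83. 67⁻¹ ≡ 57 (mod 83) since 67·57 = 3819 ≡ 1, so λ ≡ 27.
  x = λ² - 3 - 70 = 729 - 73 ≡ 75; y = λ·(3 - 75) - 39 ≡ 9. → (75, 9)
8Q: (75, 9) + (70, 22). λ = (22 - 9)/(70 - 75) ≡ 13/78 mod 83. 78⁻¹ ≡ 33 (mod 83) since 78·33 = 2574 ≡ 1, so λ ≡ 14.
  x = λ² - 75 - 70 = 196 - 145 ≡ 51; y = λ·(75 - 51) - 9 ≡ 78. → (51, 78)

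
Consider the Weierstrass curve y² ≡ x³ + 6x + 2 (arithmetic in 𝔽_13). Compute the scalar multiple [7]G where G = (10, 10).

(1, 3)

Double-and-add on 7 = (111)₂. Start with G = (10, 10) for the leading 1-bit.
double: tangent at (10, 10): λ = (3·10² + 6)/(2·10) ≡ 7/7. 7⁻¹ ≡ 2 (mod 13) since 7·2 = 14 ≡ 1, so λ ≡ 7·2 ≡ 1.
  x = λ² - 10 - 10 = 1 - 20 ≡ 7; y = λ·(10 - 7) - 10 ≡ 6. → (7, 6)
add G: (7, 6) + (10, 10). λ = (10 - 6)/(10 - 7) ≡ 4/3 mod 13. 3⁻¹ ≡ 9 (mod 13) since 3·9 = 27 ≡ 1, so λ ≡ 10.
  x = λ² - 7 - 10 = 100 - 17 ≡ 5; y = λ·(7 - 5) - 6 ≡ 1. → (5, 1)
double: tangent at (5, 1): λ = (3·5² + 6)/(2·1) ≡ 3/2. 2⁻¹ ≡ 7 (mod 13), so λ ≡ 3·7 ≡ 8.
  x = λ² - 5 - 5 = 64 - 10 ≡ 2; y = λ·(5 - 2) - 1 ≡ 10. → (2, 10)
add G: (2, 10) + (10, 10). λ = (10 - 10)/(10 - 2) ≡ 0/8 mod 13. 8⁻¹ ≡ 5 (mod 13) since 8·5 = 40 ≡ 1, so λ ≡ 0.
  x = λ² - 2 - 10 = 0 - 12 ≡ 1; y = λ·(2 - 1) - 10 ≡ 3. → (1, 3)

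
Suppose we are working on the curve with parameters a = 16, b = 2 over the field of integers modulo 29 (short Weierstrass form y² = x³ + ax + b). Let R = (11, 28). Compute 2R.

(8, 27)

tangent at (11, 28): λ = (3·11² + 16)/(2·28) ≡ 2/27. 27⁻¹ ≡ 14 (mod 29) since 27·14 = 378 ≡ 1, so λ ≡ 2·14 ≡ 28.
  x = λ² - 11 - 11 = 784 - 22 ≡ 8; y = λ·(11 - 8) - 28 ≡ 27. → (8, 27)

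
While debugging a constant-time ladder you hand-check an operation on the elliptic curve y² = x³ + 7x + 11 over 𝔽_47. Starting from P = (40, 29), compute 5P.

Double-and-add on 5 = (101)₂. Start with P = (40, 29) for the leading 1-bit.
double: tangent at (40, 29): λ = (3·40² + 7)/(2·29) ≡ 13/11. 11⁻¹ ≡ 30 (mod 47), so λ ≡ 13·30 ≡ 14.
  x = λ² - 40 - 40 = 196 - 80 ≡ 22; y = λ·(40 - 22) - 29 ≡ 35. → (22, 35)
double: tangent at (22, 35): λ = (3·22² + 7)/(2·35) ≡ 2/23. 23⁻¹ ≡ 45 (mod 47) since 23·45 = 1035 ≡ 1, so λ ≡ 2·45 ≡ 43.
  x = λ² - 22 - 22 = 1849 - 44 ≡ 19; y = λ·(22 - 19) - 35 ≡ 0. → (19, 0)
add P: (19, 0) + (40, 29). λ = (29 - 0)/(40 - 19) ≡ 29/21 mod 47. 21⁻¹ ≡ 9 (mod 47), so λ ≡ 26.
  x = λ² - 19 - 40 = 676 - 59 ≡ 6; y = λ·(19 - 6) - 0 ≡ 9. → (6, 9)

(6, 9)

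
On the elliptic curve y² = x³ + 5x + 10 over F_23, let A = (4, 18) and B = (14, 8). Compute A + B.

(4, 18) + (14, 8). λ = (8 - 18)/(14 - 4) ≡ 13/10 mod 23. 10⁻¹ ≡ 7 (mod 23), so λ ≡ 22.
  x = λ² - 4 - 14 = 484 - 18 ≡ 6; y = λ·(4 - 6) - 18 ≡ 7. → (6, 7)

(6, 7)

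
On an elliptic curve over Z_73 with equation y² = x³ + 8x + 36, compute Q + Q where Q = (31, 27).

tangent at (31, 27): λ = (3·31² + 8)/(2·27) ≡ 44/54. 54⁻¹ ≡ 23 (mod 73), so λ ≡ 44·23 ≡ 63.
  x = λ² - 31 - 31 = 3969 - 62 ≡ 38; y = λ·(31 - 38) - 27 ≡ 43. → (38, 43)

(38, 43)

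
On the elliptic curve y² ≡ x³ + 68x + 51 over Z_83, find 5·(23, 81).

(23, 2)

Write P = (23, 81).
Double-and-add on 5 = (101)₂. Start with P = (23, 81) for the leading 1-bit.
double: tangent at (23, 81): λ = (3·23² + 68)/(2·81) ≡ 78/79. 79⁻¹ ≡ 62 (mod 83), so λ ≡ 78·62 ≡ 22.
  x = λ² - 23 - 23 = 484 - 46 ≡ 23; y = λ·(23 - 23) - 81 ≡ 2. → (23, 2)
double: tangent at (23, 2): λ = (3·23² + 68)/(2·2) ≡ 78/4. 4⁻¹ ≡ 21 (mod 83), so λ ≡ 78·21 ≡ 61.
  x = λ² - 23 - 23 = 3721 - 46 ≡ 23; y = λ·(23 - 23) - 2 ≡ 81. → (23, 81)
add P: tangent at (23, 81): λ = (3·23² + 68)/(2·81) ≡ 78/79. 79⁻¹ ≡ 62 (mod 83), so λ ≡ 78·62 ≡ 22.
  x = λ² - 23 - 23 = 484 - 46 ≡ 23; y = λ·(23 - 23) - 81 ≡ 2. → (23, 2)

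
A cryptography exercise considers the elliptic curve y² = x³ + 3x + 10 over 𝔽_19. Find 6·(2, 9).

(5, 6)

Write G = (2, 9).
Repeated addition: build up to 6G.
2G: tangent at (2, 9): λ = (3·2² + 3)/(2·9) ≡ 15/18. 18⁻¹ ≡ 18 (mod 19) since 18·18 = 324 ≡ 1, so λ ≡ 15·18 ≡ 4.
  x = λ² - 2 - 2 = 16 - 4 ≡ 12; y = λ·(2 - 12) - 9 ≡ 8. → (12, 8)
3G: (12, 8) + (2, 9). λ = (9 - 8)/(2 - 12) ≡ 1/9 mod 19. 9⁻¹ ≡ 17 (mod 19), so λ ≡ 17.
  x = λ² - 12 - 2 = 289 - 14 ≡ 9; y = λ·(12 - 9) - 8 ≡ 5. → (9, 5)
4G: (9, 5) + (2, 9). λ = (9 - 5)/(2 - 9) ≡ 4/12 mod 19. 12⁻¹ ≡ 8 (mod 19), so λ ≡ 13.
  x = λ² - 9 - 2 = 169 - 11 ≡ 6; y = λ·(9 - 6) - 5 ≡ 15. → (6, 15)
5G: (6, 15) + (2, 9). λ = (9 - 15)/(2 - 6) ≡ 13/15 mod 19. 15⁻¹ ≡ 14 (mod 19) since 15·14 = 210 ≡ 1, so λ ≡ 11.
  x = λ² - 6 - 2 = 121 - 8 ≡ 18; y = λ·(6 - 18) - 15 ≡ 5. → (18, 5)
6G: (18, 5) + (2, 9). λ = (9 - 5)/(2 - 18) ≡ 4/3 mod 19. 3⁻¹ ≡ 13 (mod 19), so λ ≡ 14.
  x = λ² - 18 - 2 = 196 - 20 ≡ 5; y = λ·(18 - 5) - 5 ≡ 6. → (5, 6)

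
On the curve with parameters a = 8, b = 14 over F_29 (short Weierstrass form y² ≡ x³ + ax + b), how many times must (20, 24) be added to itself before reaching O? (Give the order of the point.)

2P: tangent at (20, 24): λ = (3·20² + 8)/(2·24) ≡ 19/19. 19⁻¹ ≡ 26 (mod 29) since 19·26 = 494 ≡ 1, so λ ≡ 19·26 ≡ 1.
  x = λ² - 20 - 20 = 1 - 40 ≡ 19; y = λ·(20 - 19) - 24 ≡ 6. → (19, 6)
3P: (19, 6) + (20, 24). λ = (24 - 6)/(20 - 19) ≡ 18/1 mod 29. 1⁻¹ ≡ 1 (mod 29), so λ ≡ 18.
  x = λ² - 19 - 20 = 324 - 39 ≡ 24; y = λ·(19 - 24) - 6 ≡ 20. → (24, 20)
4P: (24, 20) + (20, 24). λ = (24 - 20)/(20 - 24) ≡ 4/25 mod 29. 25⁻¹ ≡ 7 (mod 29), so λ ≡ 28.
  x = λ² - 24 - 20 = 784 - 44 ≡ 15; y = λ·(24 - 15) - 20 ≡ 0. → (15, 0)
5P: (15, 0) + (20, 24). λ = (24 - 0)/(20 - 15) ≡ 24/5 mod 29. 5⁻¹ ≡ 6 (mod 29), so λ ≡ 28.
  x = λ² - 15 - 20 = 784 - 35 ≡ 24; y = λ·(15 - 24) - 0 ≡ 9. → (24, 9)
6P: (24, 9) + (20, 24). λ = (24 - 9)/(20 - 24) ≡ 15/25 mod 29. 25⁻¹ ≡ 7 (mod 29), so λ ≡ 18.
  x = λ² - 24 - 20 = 324 - 44 ≡ 19; y = λ·(24 - 19) - 9 ≡ 23. → (19, 23)
7P: (19, 23) + (20, 24). λ = (24 - 23)/(20 - 19) ≡ 1/1 mod 29. 1⁻¹ ≡ 1 (mod 29), so λ ≡ 1.
  x = λ² - 19 - 20 = 1 - 39 ≡ 20; y = λ·(19 - 20) - 23 ≡ 5. → (20, 5)
8P: (20, 5) + (20, 24): same x and y₁ ≡ -y₂, so the sum is O.
8P = O, so the order is 8.

8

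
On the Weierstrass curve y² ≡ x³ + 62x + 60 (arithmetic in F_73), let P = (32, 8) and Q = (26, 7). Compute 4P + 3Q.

(59, 68)

First 4P:
Repeated addition: build up to 4P.
2P: tangent at (32, 8): λ = (3·32² + 62)/(2·8) ≡ 68/16. 16⁻¹ ≡ 32 (mod 73) since 16·32 = 512 ≡ 1, so λ ≡ 68·32 ≡ 59.
  x = λ² - 32 - 32 = 3481 - 64 ≡ 59; y = λ·(32 - 59) - 8 ≡ 5. → (59, 5)
3P: (59, 5) + (32, 8). λ = (8 - 5)/(32 - 59) ≡ 3/46 mod 73. 46⁻¹ ≡ 27 (mod 73), so λ ≡ 8.
  x = λ² - 59 - 32 = 64 - 91 ≡ 46; y = λ·(59 - 46) - 5 ≡ 26. → (46, 26)
4P: (46, 26) + (32, 8). λ = (8 - 26)/(32 - 46) ≡ 55/59 mod 73. 59⁻¹ ≡ 26 (mod 73) since 59·26 = 1534 ≡ 1, so λ ≡ 43.
  x = λ² - 46 - 32 = 1849 - 78 ≡ 19; y = λ·(46 - 19) - 26 ≡ 40. → (19, 40)
4P = (19, 40).
Next 3Q:
Repeated addition: build up to 3Q.
2Q: tangent at (26, 7): λ = (3·26² + 62)/(2·7) ≡ 46/14. 14⁻¹ ≡ 47 (mod 73) since 14·47 = 658 ≡ 1, so λ ≡ 46·47 ≡ 45.
  x = λ² - 26 - 26 = 2025 - 52 ≡ 2; y = λ·(26 - 2) - 7 ≡ 51. → (2, 51)
3Q: (2, 51) + (26, 7). λ = (7 - 51)/(26 - 2) ≡ 29/24 mod 73. 24⁻¹ ≡ 70 (mod 73), so λ ≡ 59.
  x = λ² - 2 - 26 = 3481 - 28 ≡ 22; y = λ·(2 - 22) - 51 ≡ 10. → (22, 10)
3Q = (22, 10).
Finally 4P + 3Q:
(19, 40) + (22, 10). λ = (10 - 40)/(22 - 19) ≡ 43/3 mod 73. 3⁻¹ ≡ 49 (mod 73) since 3·49 = 147 ≡ 1, so λ ≡ 63.
  x = λ² - 19 - 22 = 3969 - 41 ≡ 59; y = λ·(19 - 59) - 40 ≡ 68. → (59, 68)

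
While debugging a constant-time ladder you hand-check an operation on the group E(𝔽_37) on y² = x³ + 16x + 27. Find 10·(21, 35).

(19, 30)

Write Q = (21, 35).
Double-and-add on 10 = (1010)₂. Start with Q = (21, 35) for the leading 1-bit.
double: tangent at (21, 35): λ = (3·21² + 16)/(2·35) ≡ 7/33. 33⁻¹ ≡ 9 (mod 37), so λ ≡ 7·9 ≡ 26.
  x = λ² - 21 - 21 = 676 - 42 ≡ 5; y = λ·(21 - 5) - 35 ≡ 11. → (5, 11)
double: tangent at (5, 11): λ = (3·5² + 16)/(2·11) ≡ 17/22. 22⁻¹ ≡ 32 (mod 37), so λ ≡ 17·32 ≡ 26.
  x = λ² - 5 - 5 = 676 - 10 ≡ 0; y = λ·(5 - 0) - 11 ≡ 8. → (0, 8)
add Q: (0, 8) + (21, 35). λ = (35 - 8)/(21 - 0) ≡ 27/21 mod 37. 21⁻¹ ≡ 30 (mod 37) since 21·30 = 630 ≡ 1, so λ ≡ 33.
  x = λ² - 0 - 21 = 1089 - 21 ≡ 32; y = λ·(0 - 32) - 8 ≡ 9. → (32, 9)
double: tangent at (32, 9): λ = (3·32² + 16)/(2·9) ≡ 17/18. 18⁻¹ ≡ 35 (mod 37), so λ ≡ 17·35 ≡ 3.
  x = λ² - 32 - 32 = 9 - 64 ≡ 19; y = λ·(32 - 19) - 9 ≡ 30. → (19, 30)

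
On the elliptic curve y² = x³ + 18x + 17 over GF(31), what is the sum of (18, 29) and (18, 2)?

The two points share x = 18 and their y-coordinates satisfy 29 + 2 ≡ 0 (mod 31), so they are inverses. Their sum is ∞.

O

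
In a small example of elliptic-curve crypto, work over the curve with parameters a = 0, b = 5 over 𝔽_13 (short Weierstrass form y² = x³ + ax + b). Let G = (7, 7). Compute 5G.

(7, 7)

Double-and-add on 5 = (101)₂. Start with G = (7, 7) for the leading 1-bit.
double: tangent at (7, 7): λ = (3·7² + 0)/(2·7) ≡ 4/1. 1⁻¹ ≡ 1 (mod 13), so λ ≡ 4·1 ≡ 4.
  x = λ² - 7 - 7 = 16 - 14 ≡ 2; y = λ·(7 - 2) - 7 ≡ 0. → (2, 0)
double: (2, 0) + (2, 0): same x and y₁ ≡ -y₂, so the sum is O.
add G: O + (7, 7) = (7, 7) (identity).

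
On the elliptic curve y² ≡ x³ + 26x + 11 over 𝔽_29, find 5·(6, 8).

Write Q = (6, 8).
Repeated addition: build up to 5Q.
2Q: tangent at (6, 8): λ = (3·6² + 26)/(2·8) ≡ 18/16. 16⁻¹ ≡ 20 (mod 29) since 16·20 = 320 ≡ 1, so λ ≡ 18·20 ≡ 12.
  x = λ² - 6 - 6 = 144 - 12 ≡ 16; y = λ·(6 - 16) - 8 ≡ 17. → (16, 17)
3Q: (16, 17) + (6, 8). λ = (8 - 17)/(6 - 16) ≡ 20/19 mod 29. 19⁻¹ ≡ 26 (mod 29), so λ ≡ 27.
  x = λ² - 16 - 6 = 729 - 22 ≡ 11; y = λ·(16 - 11) - 17 ≡ 2. → (11, 2)
4Q: (11, 2) + (6, 8). λ = (8 - 2)/(6 - 11) ≡ 6/24 mod 29. 24⁻¹ ≡ 23 (mod 29) since 24·23 = 552 ≡ 1, so λ ≡ 22.
  x = λ² - 11 - 6 = 484 - 17 ≡ 3; y = λ·(11 - 3) - 2 ≡ 0. → (3, 0)
5Q: (3, 0) + (6, 8). λ = (8 - 0)/(6 - 3) ≡ 8/3 mod 29. 3⁻¹ ≡ 10 (mod 29) since 3·10 = 30 ≡ 1, so λ ≡ 22.
  x = λ² - 3 - 6 = 484 - 9 ≡ 11; y = λ·(3 - 11) - 0 ≡ 27. → (11, 27)

(11, 27)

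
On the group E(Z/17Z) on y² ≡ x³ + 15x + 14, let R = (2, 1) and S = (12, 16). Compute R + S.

(2, 1) + (12, 16). λ = (16 - 1)/(12 - 2) ≡ 15/10 mod 17. 10⁻¹ ≡ 12 (mod 17) since 10·12 = 120 ≡ 1, so λ ≡ 10.
  x = λ² - 2 - 12 = 100 - 14 ≡ 1; y = λ·(2 - 1) - 1 ≡ 9. → (1, 9)

(1, 9)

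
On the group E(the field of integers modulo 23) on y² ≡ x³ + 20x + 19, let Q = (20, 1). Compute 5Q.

Double-and-add on 5 = (101)₂. Start with Q = (20, 1) for the leading 1-bit.
double: tangent at (20, 1): λ = (3·20² + 20)/(2·1) ≡ 1/2. 2⁻¹ ≡ 12 (mod 23), so λ ≡ 1·12 ≡ 12.
  x = λ² - 20 - 20 = 144 - 40 ≡ 12; y = λ·(20 - 12) - 1 ≡ 3. → (12, 3)
double: tangent at (12, 3): λ = (3·12² + 20)/(2·3) ≡ 15/6. 6⁻¹ ≡ 4 (mod 23) since 6·4 = 24 ≡ 1, so λ ≡ 15·4 ≡ 14.
  x = λ² - 12 - 12 = 196 - 24 ≡ 11; y = λ·(12 - 11) - 3 ≡ 11. → (11, 11)
add Q: (11, 11) + (20, 1). λ = (1 - 11)/(20 - 11) ≡ 13/9 mod 23. 9⁻¹ ≡ 18 (mod 23), so λ ≡ 4.
  x = λ² - 11 - 20 = 16 - 31 ≡ 8; y = λ·(11 - 8) - 11 ≡ 1. → (8, 1)

(8, 1)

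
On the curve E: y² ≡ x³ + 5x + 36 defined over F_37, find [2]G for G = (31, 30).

(9, 25)

tangent at (31, 30): λ = (3·31² + 5)/(2·30) ≡ 2/23. 23⁻¹ ≡ 29 (mod 37) since 23·29 = 667 ≡ 1, so λ ≡ 2·29 ≡ 21.
  x = λ² - 31 - 31 = 441 - 62 ≡ 9; y = λ·(31 - 9) - 30 ≡ 25. → (9, 25)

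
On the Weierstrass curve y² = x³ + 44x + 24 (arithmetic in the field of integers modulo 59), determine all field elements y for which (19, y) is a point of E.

x³ + 44x + 24 = 7719 ≡ 49 (mod 59).
Square roots of 49 mod 59: 7 and 52 (since 7² = 49 ≡ 49).

7, 52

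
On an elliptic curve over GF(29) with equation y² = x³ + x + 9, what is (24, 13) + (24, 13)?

(17, 3)

tangent at (24, 13): λ = (3·24² + 1)/(2·13) ≡ 18/26. 26⁻¹ ≡ 19 (mod 29) since 26·19 = 494 ≡ 1, so λ ≡ 18·19 ≡ 23.
  x = λ² - 24 - 24 = 529 - 48 ≡ 17; y = λ·(24 - 17) - 13 ≡ 3. → (17, 3)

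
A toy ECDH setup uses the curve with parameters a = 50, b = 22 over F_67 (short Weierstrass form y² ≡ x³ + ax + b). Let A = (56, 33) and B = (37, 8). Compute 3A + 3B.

(47, 0)

First 3A:
Repeated addition: build up to 3A.
2A: tangent at (56, 33): λ = (3·56² + 50)/(2·33) ≡ 11/66. 66⁻¹ ≡ 66 (mod 67), so λ ≡ 11·66 ≡ 56.
  x = λ² - 56 - 56 = 3136 - 112 ≡ 9; y = λ·(56 - 9) - 33 ≡ 53. → (9, 53)
3A: (9, 53) + (56, 33). λ = (33 - 53)/(56 - 9) ≡ 47/47 mod 67. 47⁻¹ ≡ 10 (mod 67) since 47·10 = 470 ≡ 1, so λ ≡ 1.
  x = λ² - 9 - 56 = 1 - 65 ≡ 3; y = λ·(9 - 3) - 53 ≡ 20. → (3, 20)
3A = (3, 20).
Next 3B:
Repeated addition: build up to 3B.
2B: tangent at (37, 8): λ = (3·37² + 50)/(2·8) ≡ 3/16. 16⁻¹ ≡ 21 (mod 67), so λ ≡ 3·21 ≡ 63.
  x = λ² - 37 - 37 = 3969 - 74 ≡ 9; y = λ·(37 - 9) - 8 ≡ 14. → (9, 14)
3B: (9, 14) + (37, 8). λ = (8 - 14)/(37 - 9) ≡ 61/28 mod 67. 28⁻¹ ≡ 12 (mod 67), so λ ≡ 62.
  x = λ² - 9 - 37 = 3844 - 46 ≡ 46; y = λ·(9 - 46) - 14 ≡ 37. → (46, 37)
3B = (46, 37).
Finally 3A + 3B:
(3, 20) + (46, 37). λ = (37 - 20)/(46 - 3) ≡ 17/43 mod 67. 43⁻¹ ≡ 53 (mod 67), so λ ≡ 30.
  x = λ² - 3 - 46 = 900 - 49 ≡ 47; y = λ·(3 - 47) - 20 ≡ 0. → (47, 0)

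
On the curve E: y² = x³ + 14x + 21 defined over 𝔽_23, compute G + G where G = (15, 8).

tangent at (15, 8): λ = (3·15² + 14)/(2·8) ≡ 22/16. 16⁻¹ ≡ 13 (mod 23), so λ ≡ 22·13 ≡ 10.
  x = λ² - 15 - 15 = 100 - 30 ≡ 1; y = λ·(15 - 1) - 8 ≡ 17. → (1, 17)

(1, 17)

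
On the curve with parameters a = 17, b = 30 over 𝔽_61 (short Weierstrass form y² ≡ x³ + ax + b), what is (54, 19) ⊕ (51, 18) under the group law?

(54, 19) + (51, 18). λ = (18 - 19)/(51 - 54) ≡ 60/58 mod 61. 58⁻¹ ≡ 20 (mod 61), so λ ≡ 41.
  x = λ² - 54 - 51 = 1681 - 105 ≡ 51; y = λ·(54 - 51) - 19 ≡ 43. → (51, 43)

(51, 43)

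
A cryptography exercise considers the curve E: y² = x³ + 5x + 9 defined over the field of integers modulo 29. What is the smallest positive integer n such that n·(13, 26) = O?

2P: tangent at (13, 26): λ = (3·13² + 5)/(2·26) ≡ 19/23. 23⁻¹ ≡ 24 (mod 29), so λ ≡ 19·24 ≡ 21.
  x = λ² - 13 - 13 = 441 - 26 ≡ 9; y = λ·(13 - 9) - 26 ≡ 0. → (9, 0)
3P: (9, 0) + (13, 26). λ = (26 - 0)/(13 - 9) ≡ 26/4 mod 29. 4⁻¹ ≡ 22 (mod 29), so λ ≡ 21.
  x = λ² - 9 - 13 = 441 - 22 ≡ 13; y = λ·(9 - 13) - 0 ≡ 3. → (13, 3)
4P: (13, 3) + (13, 26): same x and y₁ ≡ -y₂, so the sum is O.
4P = O, so the order is 4.

4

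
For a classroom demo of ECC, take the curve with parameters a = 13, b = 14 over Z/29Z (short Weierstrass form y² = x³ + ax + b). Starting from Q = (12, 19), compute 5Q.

Repeated addition: build up to 5Q.
2Q: tangent at (12, 19): λ = (3·12² + 13)/(2·19) ≡ 10/9. 9⁻¹ ≡ 13 (mod 29) since 9·13 = 117 ≡ 1, so λ ≡ 10·13 ≡ 14.
  x = λ² - 12 - 12 = 196 - 24 ≡ 27; y = λ·(12 - 27) - 19 ≡ 3. → (27, 3)
3Q: (27, 3) + (12, 19). λ = (19 - 3)/(12 - 27) ≡ 16/14 mod 29. 14⁻¹ ≡ 27 (mod 29) since 14·27 = 378 ≡ 1, so λ ≡ 26.
  x = λ² - 27 - 12 = 676 - 39 ≡ 28; y = λ·(27 - 28) - 3 ≡ 0. → (28, 0)
4Q: (28, 0) + (12, 19). λ = (19 - 0)/(12 - 28) ≡ 19/13 mod 29. 13⁻¹ ≡ 9 (mod 29), so λ ≡ 26.
  x = λ² - 28 - 12 = 676 - 40 ≡ 27; y = λ·(28 - 27) - 0 ≡ 26. → (27, 26)
5Q: (27, 26) + (12, 19). λ = (19 - 26)/(12 - 27) ≡ 22/14 mod 29. 14⁻¹ ≡ 27 (mod 29), so λ ≡ 14.
  x = λ² - 27 - 12 = 196 - 39 ≡ 12; y = λ·(27 - 12) - 26 ≡ 10. → (12, 10)

(12, 10)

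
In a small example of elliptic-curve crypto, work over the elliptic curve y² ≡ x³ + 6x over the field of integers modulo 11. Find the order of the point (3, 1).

2P: tangent at (3, 1): λ = (3·3² + 6)/(2·1) ≡ 0/2. 2⁻¹ ≡ 6 (mod 11) since 2·6 = 12 ≡ 1, so λ ≡ 0·6 ≡ 0.
  x = λ² - 3 - 3 = 0 - 6 ≡ 5; y = λ·(3 - 5) - 1 ≡ 10. → (5, 10)
3P: (5, 10) + (3, 1). λ = (1 - 10)/(3 - 5) ≡ 2/9 mod 11. 9⁻¹ ≡ 5 (mod 11) since 9·5 = 45 ≡ 1, so λ ≡ 10.
  x = λ² - 5 - 3 = 100 - 8 ≡ 4; y = λ·(5 - 4) - 10 ≡ 0. → (4, 0)
4P: (4, 0) + (3, 1). λ = (1 - 0)/(3 - 4) ≡ 1/10 mod 11. 10⁻¹ ≡ 10 (mod 11), so λ ≡ 10.
  x = λ² - 4 - 3 = 100 - 7 ≡ 5; y = λ·(4 - 5) - 0 ≡ 1. → (5, 1)
5P: (5, 1) + (3, 1). λ = (1 - 1)/(3 - 5) ≡ 0/9 mod 11. 9⁻¹ ≡ 5 (mod 11), so λ ≡ 0.
  x = λ² - 5 - 3 = 0 - 8 ≡ 3; y = λ·(5 - 3) - 1 ≡ 10. → (3, 10)
6P: (3, 10) + (3, 1): same x and y₁ ≡ -y₂, so the sum is O.
6P = O, so the order is 6.

6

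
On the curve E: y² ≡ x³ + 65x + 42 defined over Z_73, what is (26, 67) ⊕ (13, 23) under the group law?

(42, 8)

(26, 67) + (13, 23). λ = (23 - 67)/(13 - 26) ≡ 29/60 mod 73. 60⁻¹ ≡ 28 (mod 73) since 60·28 = 1680 ≡ 1, so λ ≡ 9.
  x = λ² - 26 - 13 = 81 - 39 ≡ 42; y = λ·(26 - 42) - 67 ≡ 8. → (42, 8)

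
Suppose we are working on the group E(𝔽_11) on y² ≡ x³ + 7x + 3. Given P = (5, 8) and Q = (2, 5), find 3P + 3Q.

(2, 6)

First 3P:
Repeated addition: build up to 3P.
2P: tangent at (5, 8): λ = (3·5² + 7)/(2·8) ≡ 5/5. 5⁻¹ ≡ 9 (mod 11), so λ ≡ 5·9 ≡ 1.
  x = λ² - 5 - 5 = 1 - 10 ≡ 2; y = λ·(5 - 2) - 8 ≡ 6. → (2, 6)
3P: (2, 6) + (5, 8). λ = (8 - 6)/(5 - 2) ≡ 2/3 mod 11. 3⁻¹ ≡ 4 (mod 11), so λ ≡ 8.
  x = λ² - 2 - 5 = 64 - 7 ≡ 2; y = λ·(2 - 2) - 6 ≡ 5. → (2, 5)
3P = (2, 5).
Next 3Q:
Repeated addition: build up to 3Q.
2Q: tangent at (2, 5): λ = (3·2² + 7)/(2·5) ≡ 8/10. 10⁻¹ ≡ 10 (mod 11), so λ ≡ 8·10 ≡ 3.
  x = λ² - 2 - 2 = 9 - 4 ≡ 5; y = λ·(2 - 5) - 5 ≡ 8. → (5, 8)
3Q: (5, 8) + (2, 5). λ = (5 - 8)/(2 - 5) ≡ 8/8 mod 11. 8⁻¹ ≡ 7 (mod 11) since 8·7 = 56 ≡ 1, so λ ≡ 1.
  x = λ² - 5 - 2 = 1 - 7 ≡ 5; y = λ·(5 - 5) - 8 ≡ 3. → (5, 3)
3Q = (5, 3).
Finally 3P + 3Q:
(2, 5) + (5, 3). λ = (3 - 5)/(5 - 2) ≡ 9/3 mod 11. 3⁻¹ ≡ 4 (mod 11) since 3·4 = 12 ≡ 1, so λ ≡ 3.
  x = λ² - 2 - 5 = 9 - 7 ≡ 2; y = λ·(2 - 2) - 5 ≡ 6. → (2, 6)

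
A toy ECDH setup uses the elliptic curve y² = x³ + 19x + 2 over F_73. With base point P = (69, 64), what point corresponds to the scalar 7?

Repeated addition: build up to 7P.
2P: tangent at (69, 64): λ = (3·69² + 19)/(2·64) ≡ 67/55. 55⁻¹ ≡ 4 (mod 73), so λ ≡ 67·4 ≡ 49.
  x = λ² - 69 - 69 = 2401 - 138 ≡ 0; y = λ·(69 - 0) - 64 ≡ 32. → (0, 32)
3P: (0, 32) + (69, 64). λ = (64 - 32)/(69 - 0) ≡ 32/69 mod 73. 69⁻¹ ≡ 18 (mod 73), so λ ≡ 65.
  x = λ² - 0 - 69 = 4225 - 69 ≡ 68; y = λ·(0 - 68) - 32 ≡ 1. → (68, 1)
4P: (68, 1) + (69, 64). λ = (64 - 1)/(69 - 68) ≡ 63/1 mod 73. 1⁻¹ ≡ 1 (mod 73), so λ ≡ 63.
  x = λ² - 68 - 69 = 3969 - 137 ≡ 36; y = λ·(68 - 36) - 1 ≡ 44. → (36, 44)
5P: (36, 44) + (69, 64). λ = (64 - 44)/(69 - 36) ≡ 20/33 mod 73. 33⁻¹ ≡ 31 (mod 73), so λ ≡ 36.
  x = λ² - 36 - 69 = 1296 - 105 ≡ 23; y = λ·(36 - 23) - 44 ≡ 59. → (23, 59)
6P: (23, 59) + (69, 64). λ = (64 - 59)/(69 - 23) ≡ 5/46 mod 73. 46⁻¹ ≡ 27 (mod 73) since 46·27 = 1242 ≡ 1, so λ ≡ 62.
  x = λ² - 23 - 69 = 3844 - 92 ≡ 29; y = λ·(23 - 29) - 59 ≡ 7. → (29, 7)
7P: (29, 7) + (69, 64). λ = (64 - 7)/(69 - 29) ≡ 57/40 mod 73. 40⁻¹ ≡ 42 (mod 73), so λ ≡ 58.
  x = λ² - 29 - 69 = 3364 - 98 ≡ 54; y = λ·(29 - 54) - 7 ≡ 3. → (54, 3)

(54, 3)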